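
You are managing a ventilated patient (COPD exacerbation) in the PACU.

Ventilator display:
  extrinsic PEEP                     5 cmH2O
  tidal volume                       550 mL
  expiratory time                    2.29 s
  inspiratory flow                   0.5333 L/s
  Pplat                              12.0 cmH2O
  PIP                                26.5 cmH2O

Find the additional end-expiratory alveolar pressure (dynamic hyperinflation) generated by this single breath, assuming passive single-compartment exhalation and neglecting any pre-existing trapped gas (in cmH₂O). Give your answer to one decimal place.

R = (PIP − Pplat)/V̇ = (26.5 − 12.0) / 0.5333 = 14.5/0.5333 = 27.189 cmH2O·s/L.
C = Vt/(Pplat − PEEP) = 550.0 / (12.0 − 5) = 550.0/7.0 = 78.571 mL/cmH2O.
τ = R × C = 27.189 × 0.07857 L/cmH2O = 2.136 s.
Fraction remaining = e^(−Te/τ) = e^(−2.29/2.136) = 0.3423; trapped volume = 550.0 × 0.3423 = 188.27 mL.
Additional alveolar pressure from trapping ≈ V_trapped / C = 188.27 / 78.571 = 2.396 cmH2O.

2.4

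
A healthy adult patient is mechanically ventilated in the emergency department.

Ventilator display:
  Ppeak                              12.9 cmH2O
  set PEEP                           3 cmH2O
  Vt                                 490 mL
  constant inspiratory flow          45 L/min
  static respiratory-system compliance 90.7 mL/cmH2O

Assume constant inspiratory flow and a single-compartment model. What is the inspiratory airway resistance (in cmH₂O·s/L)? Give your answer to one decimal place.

Flow: 45 L/min ÷ 60 = 0.75 L/s.
Equation of motion (constant flow): PIP = Vt/C + R·V̇ + PEEP.
R·V̇ = PIP − Vt/C − PEEP = 12.9 − 490/90.7 − 3 = 12.9 − 5.402 − 3 = 4.498 cmH2O.
R = 4.498 / 0.75 = 5.997 cmH2O·s/L.

6.0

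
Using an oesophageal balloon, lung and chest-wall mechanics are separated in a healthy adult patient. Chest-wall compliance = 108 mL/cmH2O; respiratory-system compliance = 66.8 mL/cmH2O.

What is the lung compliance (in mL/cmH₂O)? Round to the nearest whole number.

175

1/CL = 1/Crs − 1/Ccw.
1/CL = 1/66.8 − 1/108 = 0.005711.
CL = 175.1 mL/cmH2O.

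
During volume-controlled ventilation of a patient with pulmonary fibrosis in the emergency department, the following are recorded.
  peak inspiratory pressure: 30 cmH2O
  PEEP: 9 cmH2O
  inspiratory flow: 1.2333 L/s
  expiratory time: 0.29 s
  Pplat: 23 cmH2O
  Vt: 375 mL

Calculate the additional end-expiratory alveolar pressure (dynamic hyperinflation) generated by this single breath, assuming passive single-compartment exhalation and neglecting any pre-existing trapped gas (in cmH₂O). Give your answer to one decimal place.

2.1

R = (PIP − Pplat)/V̇ = (30 − 23) / 1.2333 = 7.0/1.2333 = 5.676 cmH2O·s/L.
C = Vt/(Pplat − PEEP) = 375.0 / (23 − 9) = 375.0/14.0 = 26.786 mL/cmH2O.
τ = R × C = 5.676 × 0.02679 L/cmH2O = 0.1521 s.
Fraction remaining = e^(−Te/τ) = e^(−0.29/0.1521) = 0.1486; trapped volume = 375.0 × 0.1486 = 55.725 mL.
Additional alveolar pressure from trapping ≈ V_trapped / C = 55.725 / 26.786 = 2.08 cmH2O.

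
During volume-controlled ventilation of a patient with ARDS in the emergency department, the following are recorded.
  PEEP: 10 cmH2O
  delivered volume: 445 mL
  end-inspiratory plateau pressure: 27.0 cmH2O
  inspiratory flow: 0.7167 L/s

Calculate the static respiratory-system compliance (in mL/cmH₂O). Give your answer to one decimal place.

Cstat = Vt / (Pplat − PEEP) = 445 / (27.0 − 10) = 445 / 17.0 = 26.176 mL/cmH2O.

26.2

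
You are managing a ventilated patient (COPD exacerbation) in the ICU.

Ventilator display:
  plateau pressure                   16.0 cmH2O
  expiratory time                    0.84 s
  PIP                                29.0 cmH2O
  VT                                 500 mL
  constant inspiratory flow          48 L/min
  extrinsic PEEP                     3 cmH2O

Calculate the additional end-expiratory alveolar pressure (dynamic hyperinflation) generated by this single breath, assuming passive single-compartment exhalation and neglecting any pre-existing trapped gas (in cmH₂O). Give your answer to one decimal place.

Flow: 48 L/min ÷ 60 = 0.8 L/s.
R = (PIP − Pplat)/V̇ = (29.0 − 16.0) / 0.8 = 13.0/0.8 = 16.25 cmH2O·s/L.
C = Vt/(Pplat − PEEP) = 500.0 / (16.0 − 3) = 500.0/13.0 = 38.462 mL/cmH2O.
τ = R × C = 16.25 × 0.03846 L/cmH2O = 0.625 s.
Fraction remaining = e^(−Te/τ) = e^(−0.84/0.625) = 0.2608; trapped volume = 500.0 × 0.2608 = 130.4 mL.
Additional alveolar pressure from trapping ≈ V_trapped / C = 130.4 / 38.462 = 3.39 cmH2O.

3.4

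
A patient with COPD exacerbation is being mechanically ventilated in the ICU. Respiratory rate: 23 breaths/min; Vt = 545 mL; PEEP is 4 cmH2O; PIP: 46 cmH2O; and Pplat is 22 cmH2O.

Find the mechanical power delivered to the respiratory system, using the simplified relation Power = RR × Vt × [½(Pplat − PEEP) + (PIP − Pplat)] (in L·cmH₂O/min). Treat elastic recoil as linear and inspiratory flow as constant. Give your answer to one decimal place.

413.7

Per-breath work = Vt × [½(Pplat−PEEP) + (PIP−Pplat)] = 0.545 × [0.5×18.0 + 24.0] = 0.545 × 33.0 = 17.985 L·cmH2O.
Power = 23 × 17.985 = 413.66 L·cmH2O/min.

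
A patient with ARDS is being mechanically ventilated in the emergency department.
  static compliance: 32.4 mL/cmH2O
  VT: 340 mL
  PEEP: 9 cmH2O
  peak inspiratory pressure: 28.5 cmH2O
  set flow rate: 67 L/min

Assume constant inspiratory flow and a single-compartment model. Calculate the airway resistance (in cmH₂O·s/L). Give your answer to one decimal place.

8.1

Flow: 67 L/min ÷ 60 = 1.1167 L/s.
Equation of motion (constant flow): PIP = Vt/C + R·V̇ + PEEP.
R·V̇ = PIP − Vt/C − PEEP = 28.5 − 340/32.4 − 9 = 28.5 − 10.494 − 9 = 9.006 cmH2O.
R = 9.006 / 1.1167 = 8.065 cmH2O·s/L.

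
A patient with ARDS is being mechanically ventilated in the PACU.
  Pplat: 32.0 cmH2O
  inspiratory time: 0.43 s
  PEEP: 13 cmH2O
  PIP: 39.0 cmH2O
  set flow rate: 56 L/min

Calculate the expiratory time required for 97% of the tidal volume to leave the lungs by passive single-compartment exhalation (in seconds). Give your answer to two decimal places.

Flow: 56 L/min ÷ 60 = 0.9333 L/s.
Vt = flow × Ti = 0.9333 L/s × 0.43 s × 1000 mL/L = 401.32 mL.
R = (PIP − Pplat)/V̇ = (39.0 − 32.0) / 0.9333 = 7.0/0.9333 = 7.5 cmH2O·s/L.
C = Vt/(Pplat − PEEP) = 401.32 / (32.0 − 13) = 401.32/19.0 = 21.122 mL/cmH2O.
τ = R × C = 7.5 × 0.02112 L/cmH2O = 0.1584 s.
t = −τ·ln(1 − 0.97) = −0.1584·ln(0.03) = 0.5554 s.

0.56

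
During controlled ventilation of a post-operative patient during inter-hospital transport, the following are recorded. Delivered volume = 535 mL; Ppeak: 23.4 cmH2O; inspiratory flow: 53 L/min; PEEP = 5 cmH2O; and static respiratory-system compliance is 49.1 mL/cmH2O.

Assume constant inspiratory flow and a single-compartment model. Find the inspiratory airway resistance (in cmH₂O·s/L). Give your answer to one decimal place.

Flow: 53 L/min ÷ 60 = 0.8833 L/s.
Equation of motion (constant flow): PIP = Vt/C + R·V̇ + PEEP.
R·V̇ = PIP − Vt/C − PEEP = 23.4 − 535/49.1 − 5 = 23.4 − 10.896 − 5 = 7.504 cmH2O.
R = 7.504 / 0.8833 = 8.495 cmH2O·s/L.

8.5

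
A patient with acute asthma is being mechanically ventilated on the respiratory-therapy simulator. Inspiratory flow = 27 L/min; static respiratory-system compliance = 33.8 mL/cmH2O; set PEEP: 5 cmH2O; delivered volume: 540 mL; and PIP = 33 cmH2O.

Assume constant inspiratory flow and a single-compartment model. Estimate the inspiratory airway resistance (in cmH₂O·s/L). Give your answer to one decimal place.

26.7

Flow: 27 L/min ÷ 60 = 0.45 L/s.
Equation of motion (constant flow): PIP = Vt/C + R·V̇ + PEEP.
R·V̇ = PIP − Vt/C − PEEP = 33 − 540/33.8 − 5 = 33 − 15.976 − 5 = 12.024 cmH2O.
R = 12.024 / 0.45 = 26.72 cmH2O·s/L.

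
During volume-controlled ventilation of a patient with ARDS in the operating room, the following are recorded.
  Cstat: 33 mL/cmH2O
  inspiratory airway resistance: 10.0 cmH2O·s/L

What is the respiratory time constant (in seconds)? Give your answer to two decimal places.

0.33

τ = R × C = 10.0 × 33 mL/cmH2O = 10.0 × 0.033 L/cmH2O = 0.33 s.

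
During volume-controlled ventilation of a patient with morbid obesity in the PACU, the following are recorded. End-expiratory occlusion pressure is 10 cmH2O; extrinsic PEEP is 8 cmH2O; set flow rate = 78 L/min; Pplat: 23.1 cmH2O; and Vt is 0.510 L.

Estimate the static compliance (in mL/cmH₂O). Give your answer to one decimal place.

End-expiratory occlusion gives total PEEP = 10 cmH2O (intrinsic PEEP = 10 − 8 = 2). Use total PEEP for the elastic gradient.
Cstat = Vt / (Pplat − PEEPtotal) = 510 / (23.1 − 10) = 510 / 13.1 = 38.931 mL/cmH2O.

38.9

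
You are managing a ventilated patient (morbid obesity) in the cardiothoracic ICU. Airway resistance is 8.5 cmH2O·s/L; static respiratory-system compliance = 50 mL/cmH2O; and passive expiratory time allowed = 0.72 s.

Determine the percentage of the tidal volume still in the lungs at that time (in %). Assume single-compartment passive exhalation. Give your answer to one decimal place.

18.4

τ = R × C = 8.5 × 50 mL/cmH2O = 8.5 × 0.050 L/cmH2O = 0.425 s.
Passive exhalation: V(t)/V₀ = e^(−t/τ) = e^(−0.72/0.425) = 0.1838.
Fraction remaining = 0.1838 → 18.38%.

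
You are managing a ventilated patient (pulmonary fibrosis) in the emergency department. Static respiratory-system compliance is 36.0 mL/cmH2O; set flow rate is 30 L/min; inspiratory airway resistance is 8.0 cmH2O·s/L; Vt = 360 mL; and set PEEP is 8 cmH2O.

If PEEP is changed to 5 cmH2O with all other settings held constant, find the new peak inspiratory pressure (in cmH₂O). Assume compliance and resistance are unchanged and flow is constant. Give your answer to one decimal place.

Flow: 30 L/min ÷ 60 = 0.5 L/s.
PIP = Vt/C + R·V̇ + PEEP (constant-flow equation of motion).
Only the baseline term changes: ΔPIP = ΔPEEP = 5 − 8 = -3.0 cmH2O.
Original PIP = 360/36.0 + 8.0×0.5 + 8 = 22.0 cmH2O; new PIP = 22.0 + (-3.0) = 19.0 cmH2O.

19.0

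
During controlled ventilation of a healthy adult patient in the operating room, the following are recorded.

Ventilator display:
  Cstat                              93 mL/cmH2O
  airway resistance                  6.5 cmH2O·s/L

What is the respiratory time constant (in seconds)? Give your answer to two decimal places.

τ = R × C = 6.5 × 93 mL/cmH2O = 6.5 × 0.093 L/cmH2O = 0.6045 s.

0.60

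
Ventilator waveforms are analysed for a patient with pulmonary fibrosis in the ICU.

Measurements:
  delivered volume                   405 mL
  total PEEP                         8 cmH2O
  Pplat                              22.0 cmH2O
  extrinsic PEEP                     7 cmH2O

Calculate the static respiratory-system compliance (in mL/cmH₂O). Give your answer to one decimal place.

28.9

End-expiratory occlusion gives total PEEP = 8 cmH2O (intrinsic PEEP = 8 − 7 = 1). Use total PEEP for the elastic gradient.
Cstat = Vt / (Pplat − PEEPtotal) = 405 / (22.0 − 8) = 405 / 14.0 = 28.929 mL/cmH2O.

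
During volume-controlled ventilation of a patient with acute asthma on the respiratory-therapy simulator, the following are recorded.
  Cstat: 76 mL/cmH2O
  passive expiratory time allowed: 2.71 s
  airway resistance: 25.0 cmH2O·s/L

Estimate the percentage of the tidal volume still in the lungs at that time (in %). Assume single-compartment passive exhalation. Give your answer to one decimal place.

τ = R × C = 25.0 × 76 mL/cmH2O = 25.0 × 0.076 L/cmH2O = 1.9 s.
Passive exhalation: V(t)/V₀ = e^(−t/τ) = e^(−2.71/1.9) = 0.2402.
Fraction remaining = 0.2402 → 24.02%.

24.0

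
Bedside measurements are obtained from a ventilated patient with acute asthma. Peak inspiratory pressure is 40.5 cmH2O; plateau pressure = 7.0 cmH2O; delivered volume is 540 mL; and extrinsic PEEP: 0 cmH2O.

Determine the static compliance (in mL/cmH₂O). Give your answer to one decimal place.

Cstat = Vt / (Pplat − PEEP) = 540 / (7.0 − 0) = 540 / 7.0 = 77.143 mL/cmH2O.

77.1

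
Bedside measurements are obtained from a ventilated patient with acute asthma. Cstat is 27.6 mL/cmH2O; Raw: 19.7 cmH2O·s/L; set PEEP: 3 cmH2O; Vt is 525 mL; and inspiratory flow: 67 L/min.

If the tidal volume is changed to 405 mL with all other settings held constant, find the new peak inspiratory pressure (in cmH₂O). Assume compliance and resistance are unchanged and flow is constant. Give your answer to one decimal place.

39.7

Flow: 67 L/min ÷ 60 = 1.1167 L/s.
PIP = Vt/C + R·V̇ + PEEP (constant-flow equation of motion).
Only the elastic term changes: ΔPIP = ΔVt / C = (405 − 525) / 27.6 = -4.348 cmH2O.
Original PIP = 525/27.6 + 19.7×1.1167 + 3 = 44.021 cmH2O; new PIP = 44.021 + (-4.348) = 39.673 cmH2O.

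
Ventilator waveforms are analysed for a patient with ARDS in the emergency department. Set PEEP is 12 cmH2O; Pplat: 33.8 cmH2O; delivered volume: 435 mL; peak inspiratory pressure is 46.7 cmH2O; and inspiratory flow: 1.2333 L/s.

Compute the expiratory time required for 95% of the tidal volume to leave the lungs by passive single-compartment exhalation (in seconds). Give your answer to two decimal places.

R = (PIP − Pplat)/V̇ = (46.7 − 33.8) / 1.2333 = 12.9/1.2333 = 10.46 cmH2O·s/L.
C = Vt/(Pplat − PEEP) = 435.0 / (33.8 − 12) = 435.0/21.8 = 19.954 mL/cmH2O.
τ = R × C = 10.46 × 0.01995 L/cmH2O = 0.2087 s.
t = −τ·ln(1 − 0.95) = −0.2087·ln(0.05) = 0.6252 s.

0.63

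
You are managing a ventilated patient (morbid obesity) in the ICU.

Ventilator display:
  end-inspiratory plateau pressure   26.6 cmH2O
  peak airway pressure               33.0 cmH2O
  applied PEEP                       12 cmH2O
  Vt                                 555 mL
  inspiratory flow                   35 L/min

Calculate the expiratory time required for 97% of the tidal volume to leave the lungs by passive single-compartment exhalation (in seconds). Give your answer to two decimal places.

Flow: 35 L/min ÷ 60 = 0.5833 L/s.
R = (PIP − Pplat)/V̇ = (33.0 − 26.6) / 0.5833 = 6.4/0.5833 = 10.972 cmH2O·s/L.
C = Vt/(Pplat − PEEP) = 555.0 / (26.6 − 12) = 555.0/14.6 = 38.014 mL/cmH2O.
τ = R × C = 10.972 × 0.03801 L/cmH2O = 0.417 s.
t = −τ·ln(1 − 0.97) = −0.417·ln(0.03) = 1.462 s.

1.46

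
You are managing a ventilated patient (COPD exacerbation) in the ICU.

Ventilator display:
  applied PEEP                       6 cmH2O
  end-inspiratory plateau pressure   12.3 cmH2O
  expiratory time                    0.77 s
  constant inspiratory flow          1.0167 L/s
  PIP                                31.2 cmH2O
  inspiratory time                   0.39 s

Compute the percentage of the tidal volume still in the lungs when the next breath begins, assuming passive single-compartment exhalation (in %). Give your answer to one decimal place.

51.8

Vt = flow × Ti = 1.0167 L/s × 0.39 s × 1000 mL/L = 396.51 mL.
R = (PIP − Pplat)/V̇ = (31.2 − 12.3) / 1.0167 = 18.9/1.0167 = 18.59 cmH2O·s/L.
C = Vt/(Pplat − PEEP) = 396.51 / (12.3 − 6) = 396.51/6.3 = 62.938 mL/cmH2O.
τ = R × C = 18.59 × 0.06294 L/cmH2O = 1.17 s.
Fraction remaining at end-expiration = e^(−Te/τ) = e^(−0.77/1.17) = 0.5178 → 51.78%.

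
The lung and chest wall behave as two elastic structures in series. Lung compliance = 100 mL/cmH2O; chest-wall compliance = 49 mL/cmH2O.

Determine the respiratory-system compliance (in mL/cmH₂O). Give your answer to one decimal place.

Lung and chest wall are elastances in series: 1/Crs = 1/CL + 1/Ccw.
1/Crs = 1/100 + 1/49 = 0.03041.
Crs = 32.884 mL/cmH2O.

32.9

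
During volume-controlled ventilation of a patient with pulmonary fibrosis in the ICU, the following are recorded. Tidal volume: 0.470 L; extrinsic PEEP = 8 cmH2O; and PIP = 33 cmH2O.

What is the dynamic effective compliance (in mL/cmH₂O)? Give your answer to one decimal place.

Dynamic compliance = Vt / (PIP − PEEP) = 470 / (33 − 8) = 470 / 25.0 = 18.8 mL/cmH2O.

18.8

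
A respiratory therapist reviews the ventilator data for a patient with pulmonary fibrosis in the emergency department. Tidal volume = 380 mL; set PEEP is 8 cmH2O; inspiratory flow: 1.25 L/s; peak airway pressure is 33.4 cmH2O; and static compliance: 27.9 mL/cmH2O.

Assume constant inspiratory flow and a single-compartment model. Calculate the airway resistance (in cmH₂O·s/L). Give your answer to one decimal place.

Equation of motion (constant flow): PIP = Vt/C + R·V̇ + PEEP.
R·V̇ = PIP − Vt/C − PEEP = 33.4 − 380/27.9 − 8 = 33.4 − 13.62 − 8 = 11.78 cmH2O.
R = 11.78 / 1.25 = 9.424 cmH2O·s/L.

9.4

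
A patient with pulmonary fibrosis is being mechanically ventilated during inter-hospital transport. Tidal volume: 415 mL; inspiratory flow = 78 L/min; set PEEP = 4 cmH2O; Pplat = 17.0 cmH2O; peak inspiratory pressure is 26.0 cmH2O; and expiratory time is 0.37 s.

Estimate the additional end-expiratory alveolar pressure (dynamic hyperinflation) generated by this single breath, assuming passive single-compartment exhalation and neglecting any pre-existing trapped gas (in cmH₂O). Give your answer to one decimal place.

2.4

Flow: 78 L/min ÷ 60 = 1.3 L/s.
R = (PIP − Pplat)/V̇ = (26.0 − 17.0) / 1.3 = 9.0/1.3 = 6.923 cmH2O·s/L.
C = Vt/(Pplat − PEEP) = 415.0 / (17.0 − 4) = 415.0/13.0 = 31.923 mL/cmH2O.
τ = R × C = 6.923 × 0.03192 L/cmH2O = 0.221 s.
Fraction remaining = e^(−Te/τ) = e^(−0.37/0.221) = 0.1875; trapped volume = 415.0 × 0.1875 = 77.813 mL.
Additional alveolar pressure from trapping ≈ V_trapped / C = 77.813 / 31.923 = 2.438 cmH2O.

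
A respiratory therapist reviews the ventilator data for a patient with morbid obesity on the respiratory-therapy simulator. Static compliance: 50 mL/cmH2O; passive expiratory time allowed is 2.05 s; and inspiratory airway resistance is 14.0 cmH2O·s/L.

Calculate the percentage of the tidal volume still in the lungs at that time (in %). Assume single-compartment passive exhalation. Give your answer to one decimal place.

τ = R × C = 14.0 × 50 mL/cmH2O = 14.0 × 0.050 L/cmH2O = 0.7 s.
Passive exhalation: V(t)/V₀ = e^(−t/τ) = e^(−2.05/0.7) = 0.05347.
Fraction remaining = 0.05347 → 5.347%.

5.3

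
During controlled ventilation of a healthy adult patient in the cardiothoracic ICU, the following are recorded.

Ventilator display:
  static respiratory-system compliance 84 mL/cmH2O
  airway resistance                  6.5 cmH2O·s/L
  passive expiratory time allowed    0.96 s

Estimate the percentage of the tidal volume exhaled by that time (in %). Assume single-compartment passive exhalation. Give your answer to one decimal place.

82.8

τ = R × C = 6.5 × 84 mL/cmH2O = 6.5 × 0.084 L/cmH2O = 0.546 s.
Passive exhalation: V(t)/V₀ = e^(−t/τ) = e^(−0.96/0.546) = 0.1723.
Fraction exhaled = 1 − 0.1723 = 0.8277 → 82.77%.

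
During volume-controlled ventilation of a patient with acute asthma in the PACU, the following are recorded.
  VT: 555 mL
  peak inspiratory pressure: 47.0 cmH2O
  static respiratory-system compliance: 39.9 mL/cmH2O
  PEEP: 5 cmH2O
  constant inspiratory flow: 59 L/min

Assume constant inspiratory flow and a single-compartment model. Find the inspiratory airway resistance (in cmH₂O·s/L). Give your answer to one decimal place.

Flow: 59 L/min ÷ 60 = 0.9833 L/s.
Equation of motion (constant flow): PIP = Vt/C + R·V̇ + PEEP.
R·V̇ = PIP − Vt/C − PEEP = 47.0 − 555/39.9 − 5 = 47.0 − 13.91 − 5 = 28.09 cmH2O.
R = 28.09 / 0.9833 = 28.567 cmH2O·s/L.

28.6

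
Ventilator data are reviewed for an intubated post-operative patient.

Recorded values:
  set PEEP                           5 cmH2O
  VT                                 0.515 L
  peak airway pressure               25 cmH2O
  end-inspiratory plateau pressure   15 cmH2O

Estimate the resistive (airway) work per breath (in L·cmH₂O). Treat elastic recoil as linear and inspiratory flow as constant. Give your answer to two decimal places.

With constant inspiratory flow the resistive pressure is constant at PIP − Pplat = 25 − 15 = 10.0 cmH2O, so resistive work = 10.0 × 0.515 = 5.15 L·cmH2O.

5.15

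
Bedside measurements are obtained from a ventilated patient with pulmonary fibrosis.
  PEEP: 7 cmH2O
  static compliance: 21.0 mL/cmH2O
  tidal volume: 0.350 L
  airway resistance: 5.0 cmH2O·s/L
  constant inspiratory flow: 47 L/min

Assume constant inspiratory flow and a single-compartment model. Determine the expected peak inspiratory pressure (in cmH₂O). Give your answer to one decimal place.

Flow: 47 L/min ÷ 60 = 0.7833 L/s.
Equation of motion (constant flow): PIP = Vt/C + R·V̇ + PEEP.
PIP = 350/21.0 + 5.0×0.7833 + 7 = 16.667 + 3.917 + 7 = 27.584 cmH2O.

27.6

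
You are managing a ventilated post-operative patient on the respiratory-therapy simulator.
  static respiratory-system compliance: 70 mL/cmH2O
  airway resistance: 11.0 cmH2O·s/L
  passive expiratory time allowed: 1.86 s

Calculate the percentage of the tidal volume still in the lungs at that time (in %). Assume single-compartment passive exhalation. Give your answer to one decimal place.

τ = R × C = 11.0 × 70 mL/cmH2O = 11.0 × 0.070 L/cmH2O = 0.77 s.
Passive exhalation: V(t)/V₀ = e^(−t/τ) = e^(−1.86/0.77) = 0.08932.
Fraction remaining = 0.08932 → 8.932%.

8.9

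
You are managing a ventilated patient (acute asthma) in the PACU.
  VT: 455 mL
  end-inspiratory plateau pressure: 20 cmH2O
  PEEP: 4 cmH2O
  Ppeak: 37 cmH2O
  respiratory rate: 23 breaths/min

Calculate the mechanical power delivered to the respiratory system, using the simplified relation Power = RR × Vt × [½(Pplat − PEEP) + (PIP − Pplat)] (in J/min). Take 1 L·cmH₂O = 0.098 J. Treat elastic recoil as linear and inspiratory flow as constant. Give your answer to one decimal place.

Per-breath work = Vt × [½(Pplat−PEEP) + (PIP−Pplat)] = 0.455 × [0.5×16.0 + 17.0] = 0.455 × 25.0 = 11.375 L·cmH2O.
Power = 23 × 11.375 = 261.63 L·cmH2O/min.
× 0.098 J/(L·cmH2O) → 25.64 J/min.

25.6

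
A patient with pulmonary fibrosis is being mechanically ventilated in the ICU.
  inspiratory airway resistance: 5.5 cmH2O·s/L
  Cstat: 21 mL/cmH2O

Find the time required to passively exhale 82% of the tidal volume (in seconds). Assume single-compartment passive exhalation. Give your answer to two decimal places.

τ = R × C = 5.5 × 21 mL/cmH2O = 5.5 × 0.021 L/cmH2O = 0.1155 s.
Exhaled fraction f = 1 − e^(−t/τ) → t = −τ·ln(1 − f) = −0.1155·ln(0.18) = 0.1981 s.

0.20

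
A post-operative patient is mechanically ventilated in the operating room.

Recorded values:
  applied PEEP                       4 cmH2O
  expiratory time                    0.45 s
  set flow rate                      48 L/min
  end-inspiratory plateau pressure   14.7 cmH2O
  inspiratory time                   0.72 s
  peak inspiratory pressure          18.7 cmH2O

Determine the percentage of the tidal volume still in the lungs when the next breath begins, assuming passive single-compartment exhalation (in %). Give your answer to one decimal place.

18.8

Flow: 48 L/min ÷ 60 = 0.8 L/s.
Vt = flow × Ti = 0.8 L/s × 0.72 s × 1000 mL/L = 576.0 mL.
R = (PIP − Pplat)/V̇ = (18.7 − 14.7) / 0.8 = 4.0/0.8 = 5.0 cmH2O·s/L.
C = Vt/(Pplat − PEEP) = 576.0 / (14.7 − 4) = 576.0/10.7 = 53.832 mL/cmH2O.
τ = R × C = 5.0 × 0.05383 L/cmH2O = 0.2692 s.
Fraction remaining at end-expiration = e^(−Te/τ) = e^(−0.45/0.2692) = 0.1879 → 18.79%.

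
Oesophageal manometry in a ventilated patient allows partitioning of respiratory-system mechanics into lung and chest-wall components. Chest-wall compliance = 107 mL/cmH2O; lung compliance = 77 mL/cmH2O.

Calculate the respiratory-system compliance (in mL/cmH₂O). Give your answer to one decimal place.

44.8

Lung and chest wall are elastances in series: 1/Crs = 1/CL + 1/Ccw.
1/Crs = 1/77 + 1/107 = 0.02233.
Crs = 44.783 mL/cmH2O.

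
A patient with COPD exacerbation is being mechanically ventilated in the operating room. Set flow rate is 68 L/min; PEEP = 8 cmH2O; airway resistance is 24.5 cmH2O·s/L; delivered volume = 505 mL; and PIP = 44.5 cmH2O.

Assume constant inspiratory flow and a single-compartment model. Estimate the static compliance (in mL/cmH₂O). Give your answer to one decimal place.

57.8

Flow: 68 L/min ÷ 60 = 1.1333 L/s.
Equation of motion (constant flow): PIP = Vt/C + R·V̇ + PEEP.
Vt/C = PIP − R·V̇ − PEEP = 44.5 − 24.5×1.1333 − 8 = 44.5 − 27.766 − 8 = 8.734 cmH2O.
C = Vt / 8.734 = 505 / 8.734 = 57.82 mL/cmH2O.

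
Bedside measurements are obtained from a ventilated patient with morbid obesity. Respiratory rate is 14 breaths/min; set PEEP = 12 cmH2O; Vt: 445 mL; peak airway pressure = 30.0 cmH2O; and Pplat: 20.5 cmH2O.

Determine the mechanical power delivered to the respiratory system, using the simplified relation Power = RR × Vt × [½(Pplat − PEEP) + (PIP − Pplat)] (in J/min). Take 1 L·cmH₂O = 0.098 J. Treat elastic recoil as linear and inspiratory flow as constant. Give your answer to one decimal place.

Per-breath work = Vt × [½(Pplat−PEEP) + (PIP−Pplat)] = 0.445 × [0.5×8.5 + 9.5] = 0.445 × 13.75 = 6.119 L·cmH2O.
Power = 14 × 6.119 = 85.666 L·cmH2O/min.
× 0.098 J/(L·cmH2O) → 8.395 J/min.

8.4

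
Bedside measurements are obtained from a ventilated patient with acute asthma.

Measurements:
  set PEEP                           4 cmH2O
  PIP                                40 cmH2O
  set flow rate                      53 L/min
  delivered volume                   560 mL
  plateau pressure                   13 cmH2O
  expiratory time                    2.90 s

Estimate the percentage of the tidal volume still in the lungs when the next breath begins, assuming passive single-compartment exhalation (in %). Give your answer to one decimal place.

21.8

Flow: 53 L/min ÷ 60 = 0.8833 L/s.
R = (PIP − Pplat)/V̇ = (40 − 13) / 0.8833 = 27.0/0.8833 = 30.567 cmH2O·s/L.
C = Vt/(Pplat − PEEP) = 560.0 / (13 − 4) = 560.0/9.0 = 62.222 mL/cmH2O.
τ = R × C = 30.567 × 0.06222 L/cmH2O = 1.902 s.
Fraction remaining at end-expiration = e^(−Te/τ) = e^(−2.90/1.902) = 0.2177 → 21.77%.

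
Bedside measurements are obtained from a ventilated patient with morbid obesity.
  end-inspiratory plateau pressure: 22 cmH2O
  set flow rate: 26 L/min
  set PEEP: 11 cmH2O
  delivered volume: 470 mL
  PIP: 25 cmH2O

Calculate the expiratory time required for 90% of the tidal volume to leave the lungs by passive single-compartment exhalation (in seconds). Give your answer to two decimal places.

0.68

Flow: 26 L/min ÷ 60 = 0.4333 L/s.
R = (PIP − Pplat)/V̇ = (25 − 22) / 0.4333 = 3.0/0.4333 = 6.924 cmH2O·s/L.
C = Vt/(Pplat − PEEP) = 470.0 / (22 − 11) = 470.0/11.0 = 42.727 mL/cmH2O.
τ = R × C = 6.924 × 0.04273 L/cmH2O = 0.2959 s.
t = −τ·ln(1 − 0.90) = −0.2959·ln(0.1) = 0.6813 s.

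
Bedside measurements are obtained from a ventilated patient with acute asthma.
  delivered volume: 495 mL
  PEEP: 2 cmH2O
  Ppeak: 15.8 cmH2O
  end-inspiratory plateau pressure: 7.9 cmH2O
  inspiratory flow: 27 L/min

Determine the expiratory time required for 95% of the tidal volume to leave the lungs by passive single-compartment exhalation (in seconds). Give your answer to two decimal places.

4.41

Flow: 27 L/min ÷ 60 = 0.45 L/s.
R = (PIP − Pplat)/V̇ = (15.8 − 7.9) / 0.45 = 7.9/0.45 = 17.556 cmH2O·s/L.
C = Vt/(Pplat − PEEP) = 495.0 / (7.9 − 2) = 495.0/5.9 = 83.898 mL/cmH2O.
τ = R × C = 17.556 × 0.0839 L/cmH2O = 1.473 s.
t = −τ·ln(1 − 0.95) = −1.473·ln(0.05) = 4.413 s.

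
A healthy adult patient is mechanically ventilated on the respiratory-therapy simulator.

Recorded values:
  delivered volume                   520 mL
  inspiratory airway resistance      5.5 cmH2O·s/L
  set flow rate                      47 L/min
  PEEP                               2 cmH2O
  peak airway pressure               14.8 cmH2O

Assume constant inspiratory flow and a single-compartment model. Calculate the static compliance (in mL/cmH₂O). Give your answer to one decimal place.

61.2

Flow: 47 L/min ÷ 60 = 0.7833 L/s.
Equation of motion (constant flow): PIP = Vt/C + R·V̇ + PEEP.
Vt/C = PIP − R·V̇ − PEEP = 14.8 − 5.5×0.7833 − 2 = 14.8 − 4.308 − 2 = 8.492 cmH2O.
C = Vt / 8.492 = 520 / 8.492 = 61.234 mL/cmH2O.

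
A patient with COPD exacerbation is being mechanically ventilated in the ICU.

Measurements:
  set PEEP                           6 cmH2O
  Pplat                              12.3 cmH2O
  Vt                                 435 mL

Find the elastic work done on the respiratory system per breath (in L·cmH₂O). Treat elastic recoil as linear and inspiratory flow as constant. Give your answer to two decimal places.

1.37

Elastic work ≈ ½ × (Pplat − PEEP) × Vt = 0.5 × (12.3 − 6) × 0.435 L = 0.5 × 6.3 × 0.435 = 1.37 L·cmH2O.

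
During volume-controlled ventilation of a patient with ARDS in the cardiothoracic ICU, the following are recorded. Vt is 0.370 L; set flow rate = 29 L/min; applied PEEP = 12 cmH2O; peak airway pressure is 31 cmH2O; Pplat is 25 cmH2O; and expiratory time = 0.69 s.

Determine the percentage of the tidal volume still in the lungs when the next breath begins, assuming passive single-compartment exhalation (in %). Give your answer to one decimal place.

Flow: 29 L/min ÷ 60 = 0.4833 L/s.
R = (PIP − Pplat)/V̇ = (31 − 25) / 0.4833 = 6.0/0.4833 = 12.415 cmH2O·s/L.
C = Vt/(Pplat − PEEP) = 370.0 / (25 − 12) = 370.0/13.0 = 28.462 mL/cmH2O.
τ = R × C = 12.415 × 0.02846 L/cmH2O = 0.3533 s.
Fraction remaining at end-expiration = e^(−Te/τ) = e^(−0.69/0.3533) = 0.1418 → 14.18%.

14.2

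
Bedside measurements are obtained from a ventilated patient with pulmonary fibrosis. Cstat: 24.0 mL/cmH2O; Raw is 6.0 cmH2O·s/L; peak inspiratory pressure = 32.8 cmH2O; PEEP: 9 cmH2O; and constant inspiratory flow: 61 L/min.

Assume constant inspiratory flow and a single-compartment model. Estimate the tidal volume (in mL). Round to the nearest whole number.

Flow: 61 L/min ÷ 60 = 1.0167 L/s.
Equation of motion (constant flow): PIP = Vt/C + R·V̇ + PEEP.
Vt/C = PIP − R·V̇ − PEEP = 32.8 − 6.1 − 9 = 17.7 cmH2O.
Vt = C × 17.7 = 24.0 × 17.7 = 424.8 mL.

425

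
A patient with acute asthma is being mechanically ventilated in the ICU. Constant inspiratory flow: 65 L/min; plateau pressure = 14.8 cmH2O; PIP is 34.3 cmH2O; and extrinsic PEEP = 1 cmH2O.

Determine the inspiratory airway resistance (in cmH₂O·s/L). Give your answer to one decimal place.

Flow: 65 L/min ÷ 60 = 1.0833 L/s.
Raw = (PIP − Pplat) / flow = (34.3 − 14.8) / 1.0833 = 19.5 / 1.0833 = 18.001 cmH2O·s/L.

18.0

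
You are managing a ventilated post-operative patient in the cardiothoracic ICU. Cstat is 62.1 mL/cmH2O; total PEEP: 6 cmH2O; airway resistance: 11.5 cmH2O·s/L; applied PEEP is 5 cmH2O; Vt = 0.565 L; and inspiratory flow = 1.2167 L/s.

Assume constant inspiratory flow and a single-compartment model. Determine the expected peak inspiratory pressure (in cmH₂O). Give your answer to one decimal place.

29.1

Total PEEP = 6 cmH2O (set 5 + intrinsic 1); this is the baseline alveolar pressure.
Equation of motion (constant flow): PIP = Vt/C + R·V̇ + PEEP.
PIP = 565/62.1 + 11.5×1.2167 + 6 = 9.098 + 13.992 + 6 = 29.09 cmH2O.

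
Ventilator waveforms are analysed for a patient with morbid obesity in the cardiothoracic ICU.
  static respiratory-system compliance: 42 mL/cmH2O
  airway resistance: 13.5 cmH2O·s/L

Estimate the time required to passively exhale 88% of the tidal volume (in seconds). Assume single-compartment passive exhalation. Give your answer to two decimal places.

τ = R × C = 13.5 × 42 mL/cmH2O = 13.5 × 0.042 L/cmH2O = 0.567 s.
Exhaled fraction f = 1 − e^(−t/τ) → t = −τ·ln(1 − f) = −0.567·ln(0.12) = 1.202 s.

1.20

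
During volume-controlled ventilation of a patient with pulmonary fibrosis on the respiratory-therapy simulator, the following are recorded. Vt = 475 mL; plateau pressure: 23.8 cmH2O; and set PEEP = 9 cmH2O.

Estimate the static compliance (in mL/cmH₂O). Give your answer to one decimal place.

Cstat = Vt / (Pplat − PEEP) = 475 / (23.8 − 9) = 475 / 14.8 = 32.095 mL/cmH2O.

32.1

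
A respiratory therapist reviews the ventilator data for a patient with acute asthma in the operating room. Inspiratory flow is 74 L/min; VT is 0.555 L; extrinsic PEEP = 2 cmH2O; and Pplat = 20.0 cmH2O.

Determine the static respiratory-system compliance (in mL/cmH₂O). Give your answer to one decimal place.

Cstat = Vt / (Pplat − PEEP) = 555 / (20.0 − 2) = 555 / 18.0 = 30.833 mL/cmH2O.

30.8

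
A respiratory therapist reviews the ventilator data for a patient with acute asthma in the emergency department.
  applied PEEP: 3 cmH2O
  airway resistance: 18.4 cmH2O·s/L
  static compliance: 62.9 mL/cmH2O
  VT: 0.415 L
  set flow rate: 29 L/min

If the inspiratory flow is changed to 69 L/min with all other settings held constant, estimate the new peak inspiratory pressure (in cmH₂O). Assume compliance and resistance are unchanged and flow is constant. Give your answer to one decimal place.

Flow: 29 L/min ÷ 60 = 0.4833 L/s.
New flow: 69 L/min ÷ 60 = 1.15 L/s.
PIP = Vt/C + R·V̇ + PEEP (constant-flow equation of motion).
Only the resistive term changes: ΔPIP = R × ΔV̇ = 18.4 × (1.15 − 0.4833) = 18.4 × 0.6667 = 12.267 cmH2O.
Original PIP = 415/62.9 + 18.4×0.4833 + 3 = 18.49 cmH2O; new PIP = 18.49 + (12.267) = 30.757 cmH2O.

30.8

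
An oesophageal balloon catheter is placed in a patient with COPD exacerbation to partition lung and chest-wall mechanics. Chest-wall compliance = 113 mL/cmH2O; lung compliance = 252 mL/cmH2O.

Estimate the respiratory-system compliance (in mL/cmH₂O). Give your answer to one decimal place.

Lung and chest wall are elastances in series: 1/Crs = 1/CL + 1/Ccw.
1/Crs = 1/252 + 1/113 = 0.01282.
Crs = 78.003 mL/cmH2O.

78.0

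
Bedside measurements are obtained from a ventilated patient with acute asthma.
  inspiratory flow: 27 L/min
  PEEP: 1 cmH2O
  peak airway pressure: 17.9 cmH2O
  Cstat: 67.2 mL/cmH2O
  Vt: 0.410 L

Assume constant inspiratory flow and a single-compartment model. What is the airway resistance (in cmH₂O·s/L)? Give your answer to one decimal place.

24.0

Flow: 27 L/min ÷ 60 = 0.45 L/s.
Equation of motion (constant flow): PIP = Vt/C + R·V̇ + PEEP.
R·V̇ = PIP − Vt/C − PEEP = 17.9 − 410/67.2 − 1 = 17.9 − 6.101 − 1 = 10.799 cmH2O.
R = 10.799 / 0.45 = 23.998 cmH2O·s/L.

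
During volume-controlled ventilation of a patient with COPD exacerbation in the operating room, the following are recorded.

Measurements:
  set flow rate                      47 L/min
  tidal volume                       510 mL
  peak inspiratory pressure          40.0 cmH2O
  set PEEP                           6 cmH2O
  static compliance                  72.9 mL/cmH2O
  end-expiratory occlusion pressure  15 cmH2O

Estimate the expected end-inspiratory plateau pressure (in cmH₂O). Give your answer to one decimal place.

22.0

End-expiratory occlusion gives total PEEP = 15 cmH2O (intrinsic PEEP = 15 − 6 = 9). Use total PEEP for the elastic gradient.
Pplat = PEEPtotal + Vt / Cstat = 15 + 510 / 72.9 = 15 + 6.996 = 21.996 cmH2O.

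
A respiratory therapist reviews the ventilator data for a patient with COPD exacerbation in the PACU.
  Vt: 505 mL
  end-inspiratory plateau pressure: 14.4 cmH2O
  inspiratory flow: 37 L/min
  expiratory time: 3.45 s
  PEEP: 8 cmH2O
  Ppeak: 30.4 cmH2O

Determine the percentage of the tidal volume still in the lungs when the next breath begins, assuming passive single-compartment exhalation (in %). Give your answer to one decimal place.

Flow: 37 L/min ÷ 60 = 0.6167 L/s.
R = (PIP − Pplat)/V̇ = (30.4 − 14.4) / 0.6167 = 16.0/0.6167 = 25.945 cmH2O·s/L.
C = Vt/(Pplat − PEEP) = 505.0 / (14.4 − 8) = 505.0/6.4 = 78.906 mL/cmH2O.
τ = R × C = 25.945 × 0.07891 L/cmH2O = 2.047 s.
Fraction remaining at end-expiration = e^(−Te/τ) = e^(−3.45/2.047) = 0.1854 → 18.54%.

18.5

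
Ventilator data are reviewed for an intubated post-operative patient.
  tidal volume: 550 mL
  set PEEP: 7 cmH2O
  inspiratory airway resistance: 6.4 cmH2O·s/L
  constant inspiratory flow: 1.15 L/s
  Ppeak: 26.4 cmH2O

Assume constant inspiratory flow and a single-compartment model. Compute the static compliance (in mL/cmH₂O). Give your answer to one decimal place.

45.7

Equation of motion (constant flow): PIP = Vt/C + R·V̇ + PEEP.
Vt/C = PIP − R·V̇ − PEEP = 26.4 − 6.4×1.15 − 7 = 26.4 − 7.36 − 7 = 12.04 cmH2O.
C = Vt / 12.04 = 550 / 12.04 = 45.681 mL/cmH2O.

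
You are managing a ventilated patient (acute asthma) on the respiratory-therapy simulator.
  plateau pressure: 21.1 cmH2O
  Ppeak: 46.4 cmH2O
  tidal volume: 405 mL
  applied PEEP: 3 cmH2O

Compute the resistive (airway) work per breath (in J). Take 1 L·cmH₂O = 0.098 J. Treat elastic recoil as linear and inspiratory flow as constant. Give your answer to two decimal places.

1.00

With constant inspiratory flow the resistive pressure is constant at PIP − Pplat = 46.4 − 21.1 = 25.3 cmH2O, so resistive work = 25.3 × 0.405 = 10.247 L·cmH2O.
× 0.098 J/(L·cmH2O) → 1.004 J.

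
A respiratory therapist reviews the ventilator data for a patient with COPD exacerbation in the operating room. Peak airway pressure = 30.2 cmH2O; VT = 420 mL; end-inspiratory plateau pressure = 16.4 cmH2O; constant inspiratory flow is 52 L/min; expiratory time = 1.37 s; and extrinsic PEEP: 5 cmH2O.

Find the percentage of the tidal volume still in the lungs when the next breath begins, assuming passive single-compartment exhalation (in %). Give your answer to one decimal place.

Flow: 52 L/min ÷ 60 = 0.8667 L/s.
R = (PIP − Pplat)/V̇ = (30.2 − 16.4) / 0.8667 = 13.8/0.8667 = 15.922 cmH2O·s/L.
C = Vt/(Pplat − PEEP) = 420.0 / (16.4 − 5) = 420.0/11.4 = 36.842 mL/cmH2O.
τ = R × C = 15.922 × 0.03684 L/cmH2O = 0.5866 s.
Fraction remaining at end-expiration = e^(−Te/τ) = e^(−1.37/0.5866) = 0.09676 → 9.676%.

9.7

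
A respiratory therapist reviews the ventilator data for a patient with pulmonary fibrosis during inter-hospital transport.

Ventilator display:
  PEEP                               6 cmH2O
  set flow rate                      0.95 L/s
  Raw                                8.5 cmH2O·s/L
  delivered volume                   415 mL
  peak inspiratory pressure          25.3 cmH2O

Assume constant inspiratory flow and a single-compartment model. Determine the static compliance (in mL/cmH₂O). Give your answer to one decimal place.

Equation of motion (constant flow): PIP = Vt/C + R·V̇ + PEEP.
Vt/C = PIP − R·V̇ − PEEP = 25.3 − 8.5×0.95 − 6 = 25.3 − 8.075 − 6 = 11.225 cmH2O.
C = Vt / 11.225 = 415 / 11.225 = 36.971 mL/cmH2O.

37.0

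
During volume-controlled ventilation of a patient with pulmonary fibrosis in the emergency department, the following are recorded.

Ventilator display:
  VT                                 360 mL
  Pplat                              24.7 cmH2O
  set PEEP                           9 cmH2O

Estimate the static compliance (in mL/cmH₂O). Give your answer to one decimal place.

22.9

Cstat = Vt / (Pplat − PEEP) = 360 / (24.7 − 9) = 360 / 15.7 = 22.93 mL/cmH2O.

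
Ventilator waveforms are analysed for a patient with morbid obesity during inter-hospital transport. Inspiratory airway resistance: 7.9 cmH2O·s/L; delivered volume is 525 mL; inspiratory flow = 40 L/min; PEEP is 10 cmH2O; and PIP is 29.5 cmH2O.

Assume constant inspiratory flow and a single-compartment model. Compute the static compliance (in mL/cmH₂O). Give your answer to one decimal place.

36.9

Flow: 40 L/min ÷ 60 = 0.6667 L/s.
Equation of motion (constant flow): PIP = Vt/C + R·V̇ + PEEP.
Vt/C = PIP − R·V̇ − PEEP = 29.5 − 7.9×0.6667 − 10 = 29.5 − 5.267 − 10 = 14.233 cmH2O.
C = Vt / 14.233 = 525 / 14.233 = 36.886 mL/cmH2O.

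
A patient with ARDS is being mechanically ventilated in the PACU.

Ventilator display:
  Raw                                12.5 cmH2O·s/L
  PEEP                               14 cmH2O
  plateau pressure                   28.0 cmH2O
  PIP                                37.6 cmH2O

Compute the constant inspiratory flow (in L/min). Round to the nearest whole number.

46

flow = (PIP − Pplat) / Raw = (37.6 − 28.0) / 12.5 = 0.768 L/s × 60 = 46.08 L/min.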